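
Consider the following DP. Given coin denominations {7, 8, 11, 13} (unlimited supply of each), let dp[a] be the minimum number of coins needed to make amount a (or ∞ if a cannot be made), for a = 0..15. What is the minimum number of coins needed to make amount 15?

2

 a  0  1  2  3  4  5  6  7  8  9 10 11 12 13 14 15
dp  0  -  -  -  -  -  -  1  1  -  -  1  -  1  2  2
(- denotes ∞ / unreachable)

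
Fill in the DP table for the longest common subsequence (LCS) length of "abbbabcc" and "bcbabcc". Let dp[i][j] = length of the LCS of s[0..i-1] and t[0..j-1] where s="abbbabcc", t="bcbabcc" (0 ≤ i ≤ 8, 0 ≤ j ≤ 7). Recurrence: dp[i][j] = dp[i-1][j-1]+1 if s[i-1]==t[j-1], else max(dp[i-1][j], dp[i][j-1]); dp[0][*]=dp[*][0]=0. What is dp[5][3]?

   ''  b  c  b  a  b  c  c
''  0  0  0  0  0  0  0  0
 a  0  0  0  0  1  1  1  1
 b  0  1  1  1  1  2  2  2
 b  0  1  1  2  2  2  2  2
 b  0  1  1  2  2  3  3  3
 a  0  1  1  2  3  3  3  3
 b  0  1  1  2  3  4  4  4
 c  0  1  2  2  3  4  5  5
 c  0  1  2  2  3  4  5  6

2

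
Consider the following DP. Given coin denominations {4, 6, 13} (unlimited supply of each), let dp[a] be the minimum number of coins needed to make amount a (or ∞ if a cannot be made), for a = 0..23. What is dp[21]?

3

 a  0  1  2  3  4  5  6  7  8  9 10 11 12 13 14 15 16 17 18 19 20 21 22 23
dp  0  -  -  -  1  -  1  -  2  -  2  -  2  1  3  -  3  2  3  2  4  3  4  3
(- denotes ∞ / unreachable)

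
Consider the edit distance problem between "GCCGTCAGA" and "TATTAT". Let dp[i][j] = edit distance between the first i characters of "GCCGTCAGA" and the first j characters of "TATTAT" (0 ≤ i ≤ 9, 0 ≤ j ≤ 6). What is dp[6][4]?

5

   ''  T  A  T  T  A  T
''  0  1  2  3  4  5  6
 G  1  1  2  3  4  5  6
 C  2  2  2  3  4  5  6
 C  3  3  3  3  4  5  6
 G  4  4  4  4  4  5  6
 T  5  4  5  4  4  5  5
 C  6  5  5  5  5  5  6
 A  7  6  5  6  6  5  6
 G  8  7  6  6  7  6  6
 A  9  8  7  7  7  7  7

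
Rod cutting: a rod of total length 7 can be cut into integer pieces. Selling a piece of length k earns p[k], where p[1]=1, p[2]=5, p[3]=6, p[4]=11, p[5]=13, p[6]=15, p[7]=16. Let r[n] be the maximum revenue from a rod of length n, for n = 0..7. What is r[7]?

   n    0    1    2    3    4    5    6    7
r[n]    0    1    5    6   11   13   16   18

18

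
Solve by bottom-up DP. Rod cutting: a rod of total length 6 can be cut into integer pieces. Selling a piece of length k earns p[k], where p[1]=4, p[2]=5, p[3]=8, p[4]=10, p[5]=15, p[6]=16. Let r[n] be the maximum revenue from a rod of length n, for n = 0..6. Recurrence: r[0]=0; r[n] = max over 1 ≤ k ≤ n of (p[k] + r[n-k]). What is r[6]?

24

   n    0    1    2    3    4    5    6
r[n]    0    4    8   12   16   20   24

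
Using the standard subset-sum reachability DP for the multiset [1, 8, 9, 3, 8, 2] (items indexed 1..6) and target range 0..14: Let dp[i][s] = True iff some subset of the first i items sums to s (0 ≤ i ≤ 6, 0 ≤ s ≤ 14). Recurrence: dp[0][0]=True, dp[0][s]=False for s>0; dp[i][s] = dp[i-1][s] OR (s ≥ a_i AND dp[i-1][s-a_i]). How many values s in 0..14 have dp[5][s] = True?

i\s   0   1   2   3   4   5   6   7   8   9  10  11  12  13  14
  0   T   F   F   F   F   F   F   F   F   F   F   F   F   F   F
  1   T   T   F   F   F   F   F   F   F   F   F   F   F   F   F
  2   T   T   F   F   F   F   F   F   T   T   F   F   F   F   F
  3   T   T   F   F   F   F   F   F   T   T   T   F   F   F   F
  4   T   T   F   T   T   F   F   F   T   T   T   T   T   T   F
  5   T   T   F   T   T   F   F   F   T   T   T   T   T   T   F
  6   T   T   T   T   T   T   T   F   T   T   T   T   T   T   T

10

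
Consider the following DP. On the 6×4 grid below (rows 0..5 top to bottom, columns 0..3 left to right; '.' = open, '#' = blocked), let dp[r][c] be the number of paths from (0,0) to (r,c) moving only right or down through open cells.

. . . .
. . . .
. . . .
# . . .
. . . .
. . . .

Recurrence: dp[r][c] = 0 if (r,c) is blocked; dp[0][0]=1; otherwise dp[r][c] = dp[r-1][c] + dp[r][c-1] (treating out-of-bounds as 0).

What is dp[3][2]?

9

r\c   0   1   2   3
  0   1   1   1   1
  1   1   2   3   4
  2   1   3   6  10
  3   0   3   9  19
  4   0   3  12  31
  5   0   3  15  46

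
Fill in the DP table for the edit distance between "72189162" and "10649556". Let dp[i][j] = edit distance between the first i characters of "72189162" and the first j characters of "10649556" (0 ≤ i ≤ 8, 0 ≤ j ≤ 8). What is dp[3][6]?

   ''  1  0  6  4  9  5  5  6
''  0  1  2  3  4  5  6  7  8
 7  1  1  2  3  4  5  6  7  8
 2  2  2  2  3  4  5  6  7  8
 1  3  2  3  3  4  5  6  7  8
 8  4  3  3  4  4  5  6  7  8
 9  5  4  4  4  5  4  5  6  7
 1  6  5  5  5  5  5  5  6  7
 6  7  6  6  5  6  6  6  6  6
 2  8  7  7  6  6  7  7  7  7

6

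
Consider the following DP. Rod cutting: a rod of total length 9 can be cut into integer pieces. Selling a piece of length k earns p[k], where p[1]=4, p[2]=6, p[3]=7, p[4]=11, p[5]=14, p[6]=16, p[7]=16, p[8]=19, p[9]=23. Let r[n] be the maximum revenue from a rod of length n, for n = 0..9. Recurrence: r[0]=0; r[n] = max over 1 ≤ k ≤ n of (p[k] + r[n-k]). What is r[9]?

   n    0    1    2    3    4    5    6    7    8    9
r[n]    0    4    8   12   16   20   24   28   32   36

36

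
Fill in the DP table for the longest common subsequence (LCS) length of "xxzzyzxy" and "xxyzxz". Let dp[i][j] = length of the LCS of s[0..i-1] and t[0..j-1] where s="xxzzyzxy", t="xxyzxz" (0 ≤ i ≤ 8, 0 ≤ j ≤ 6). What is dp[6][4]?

4

   ''  x  x  y  z  x  z
''  0  0  0  0  0  0  0
 x  0  1  1  1  1  1  1
 x  0  1  2  2  2  2  2
 z  0  1  2  2  3  3  3
 z  0  1  2  2  3  3  4
 y  0  1  2  3  3  3  4
 z  0  1  2  3  4  4  4
 x  0  1  2  3  4  5  5
 y  0  1  2  3  4  5  5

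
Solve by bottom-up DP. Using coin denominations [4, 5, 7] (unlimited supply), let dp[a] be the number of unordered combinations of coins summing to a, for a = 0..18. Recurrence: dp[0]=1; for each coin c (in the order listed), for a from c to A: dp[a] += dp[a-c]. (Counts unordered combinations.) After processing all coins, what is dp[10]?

after  coin     0     1     2     3     4     5     6     7     8     9    10    11    12    13    14    15    16    17    18
          4     1     0     0     0     1     0     0     0     1     0     0     0     1     0     0     0     1     0     0
          5     1     0     0     0     1     1     0     0     1     1     1     0     1     1     1     1     1     1     1
          7     1     0     0     0     1     1     0     1     1     1     1     1     2     1     2     2     2     2     2

1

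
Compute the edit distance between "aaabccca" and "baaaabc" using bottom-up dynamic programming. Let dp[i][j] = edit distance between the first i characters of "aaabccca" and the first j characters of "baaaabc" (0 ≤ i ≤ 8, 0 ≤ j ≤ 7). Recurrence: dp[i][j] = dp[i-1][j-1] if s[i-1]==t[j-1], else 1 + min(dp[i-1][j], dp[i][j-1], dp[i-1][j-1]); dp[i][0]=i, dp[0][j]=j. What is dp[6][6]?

4

   ''  b  a  a  a  a  b  c
''  0  1  2  3  4  5  6  7
 a  1  1  1  2  3  4  5  6
 a  2  2  1  1  2  3  4  5
 a  3  3  2  1  1  2  3  4
 b  4  3  3  2  2  2  2  3
 c  5  4  4  3  3  3  3  2
 c  6  5  5  4  4  4  4  3
 c  7  6  6  5  5  5  5  4
 a  8  7  6  6  5  5  6  5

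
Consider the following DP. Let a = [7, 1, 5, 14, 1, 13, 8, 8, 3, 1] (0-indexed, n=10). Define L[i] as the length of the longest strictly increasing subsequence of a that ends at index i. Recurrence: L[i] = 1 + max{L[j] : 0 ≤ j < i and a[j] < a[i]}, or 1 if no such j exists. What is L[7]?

3

   i    0    1    2    3    4    5    6    7    8    9
a[i]    7    1    5   14    1   13    8    8    3    1
L[i]    1    1    2    3    1    3    3    3    2    1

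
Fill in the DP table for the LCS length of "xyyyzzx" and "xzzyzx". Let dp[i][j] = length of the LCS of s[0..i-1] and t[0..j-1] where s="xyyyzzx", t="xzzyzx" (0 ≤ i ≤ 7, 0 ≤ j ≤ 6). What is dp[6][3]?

3

   ''  x  z  z  y  z  x
''  0  0  0  0  0  0  0
 x  0  1  1  1  1  1  1
 y  0  1  1  1  2  2  2
 y  0  1  1  1  2  2  2
 y  0  1  1  1  2  2  2
 z  0  1  2  2  2  3  3
 z  0  1  2  3  3  3  3
 x  0  1  2  3  3  3  4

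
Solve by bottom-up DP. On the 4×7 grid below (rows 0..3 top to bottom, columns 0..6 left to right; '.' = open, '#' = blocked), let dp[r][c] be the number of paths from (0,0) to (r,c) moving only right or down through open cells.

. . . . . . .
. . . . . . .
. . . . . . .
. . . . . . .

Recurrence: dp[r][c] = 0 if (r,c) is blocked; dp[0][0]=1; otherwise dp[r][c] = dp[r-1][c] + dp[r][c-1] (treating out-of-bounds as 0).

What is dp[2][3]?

10

r\c   0   1   2   3   4   5   6
  0   1   1   1   1   1   1   1
  1   1   2   3   4   5   6   7
  2   1   3   6  10  15  21  28
  3   1   4  10  20  35  56  84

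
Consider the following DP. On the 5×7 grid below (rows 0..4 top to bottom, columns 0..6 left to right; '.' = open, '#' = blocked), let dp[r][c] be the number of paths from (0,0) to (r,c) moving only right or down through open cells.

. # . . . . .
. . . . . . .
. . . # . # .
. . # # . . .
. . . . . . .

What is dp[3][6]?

r\c   0   1   2   3   4   5   6
  0   1   0   0   0   0   0   0
  1   1   1   1   1   1   1   1
  2   1   2   3   0   1   0   1
  3   1   3   0   0   1   1   2
  4   1   4   4   4   5   6   8

2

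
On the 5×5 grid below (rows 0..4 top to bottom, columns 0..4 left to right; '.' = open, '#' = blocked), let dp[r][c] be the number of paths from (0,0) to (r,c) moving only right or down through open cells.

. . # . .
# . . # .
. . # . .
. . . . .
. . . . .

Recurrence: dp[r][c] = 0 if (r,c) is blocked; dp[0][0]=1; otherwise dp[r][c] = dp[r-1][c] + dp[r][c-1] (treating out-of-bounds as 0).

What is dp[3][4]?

r\c   0   1   2   3   4
  0   1   1   0   0   0
  1   0   1   1   0   0
  2   0   1   0   0   0
  3   0   1   1   1   1
  4   0   1   2   3   4

1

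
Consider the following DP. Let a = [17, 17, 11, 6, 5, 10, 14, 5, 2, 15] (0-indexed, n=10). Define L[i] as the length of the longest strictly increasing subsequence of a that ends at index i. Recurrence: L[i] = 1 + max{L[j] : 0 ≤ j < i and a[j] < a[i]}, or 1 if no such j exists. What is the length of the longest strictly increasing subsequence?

4

   i    0    1    2    3    4    5    6    7    8    9
a[i]   17   17   11    6    5   10   14    5    2   15
L[i]    1    1    1    1    1    2    3    1    1    4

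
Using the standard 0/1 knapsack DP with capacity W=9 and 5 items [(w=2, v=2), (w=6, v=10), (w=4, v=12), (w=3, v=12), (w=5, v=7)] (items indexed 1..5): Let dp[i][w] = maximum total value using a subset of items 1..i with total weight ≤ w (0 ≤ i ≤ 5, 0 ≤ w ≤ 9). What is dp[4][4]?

12

i\w   0   1   2   3   4   5   6   7   8   9
  0   0   0   0   0   0   0   0   0   0   0
  1   0   0   2   2   2   2   2   2   2   2
  2   0   0   2   2   2   2  10  10  12  12
  3   0   0   2   2  12  12  14  14  14  14
  4   0   0   2  12  12  14  14  24  24  26
  5   0   0   2  12  12  14  14  24  24  26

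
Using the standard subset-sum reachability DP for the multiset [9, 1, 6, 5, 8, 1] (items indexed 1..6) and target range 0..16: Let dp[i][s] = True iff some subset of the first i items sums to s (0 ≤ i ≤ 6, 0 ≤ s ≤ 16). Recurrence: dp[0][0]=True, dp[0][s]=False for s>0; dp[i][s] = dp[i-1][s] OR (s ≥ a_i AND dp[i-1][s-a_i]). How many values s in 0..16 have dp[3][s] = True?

i\s   0   1   2   3   4   5   6   7   8   9  10  11  12  13  14  15  16
  0   T   F   F   F   F   F   F   F   F   F   F   F   F   F   F   F   F
  1   T   F   F   F   F   F   F   F   F   T   F   F   F   F   F   F   F
  2   T   T   F   F   F   F   F   F   F   T   T   F   F   F   F   F   F
  3   T   T   F   F   F   F   T   T   F   T   T   F   F   F   F   T   T
  4   T   T   F   F   F   T   T   T   F   T   T   T   T   F   T   T   T
  5   T   T   F   F   F   T   T   T   T   T   T   T   T   T   T   T   T
  6   T   T   T   F   F   T   T   T   T   T   T   T   T   T   T   T   T

8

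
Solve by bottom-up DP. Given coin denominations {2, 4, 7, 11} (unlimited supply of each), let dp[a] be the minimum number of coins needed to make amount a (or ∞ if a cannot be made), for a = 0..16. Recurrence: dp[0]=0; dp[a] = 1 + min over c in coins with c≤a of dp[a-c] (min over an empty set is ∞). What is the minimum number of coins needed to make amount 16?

 a  0  1  2  3  4  5  6  7  8  9 10 11 12 13 14 15 16
dp  0  -  1  -  1  -  2  1  2  2  3  1  3  2  2  2  3
(- denotes ∞ / unreachable)

3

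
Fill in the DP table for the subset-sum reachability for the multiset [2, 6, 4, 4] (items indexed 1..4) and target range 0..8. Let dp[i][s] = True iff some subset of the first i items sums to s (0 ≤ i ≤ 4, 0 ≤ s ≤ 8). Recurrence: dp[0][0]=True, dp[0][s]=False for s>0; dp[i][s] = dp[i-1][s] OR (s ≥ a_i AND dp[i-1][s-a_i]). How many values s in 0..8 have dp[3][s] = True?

i\s   0   1   2   3   4   5   6   7   8
  0   T   F   F   F   F   F   F   F   F
  1   T   F   T   F   F   F   F   F   F
  2   T   F   T   F   F   F   T   F   T
  3   T   F   T   F   T   F   T   F   T
  4   T   F   T   F   T   F   T   F   T

5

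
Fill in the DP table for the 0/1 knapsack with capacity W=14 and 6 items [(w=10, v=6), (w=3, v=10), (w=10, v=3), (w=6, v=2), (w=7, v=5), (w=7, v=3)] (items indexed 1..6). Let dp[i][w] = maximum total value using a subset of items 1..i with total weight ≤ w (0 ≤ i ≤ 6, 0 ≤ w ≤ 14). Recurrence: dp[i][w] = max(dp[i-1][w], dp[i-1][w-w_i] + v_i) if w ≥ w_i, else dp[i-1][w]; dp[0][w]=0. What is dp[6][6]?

i\w   0   1   2   3   4   5   6   7   8   9  10  11  12  13  14
  0   0   0   0   0   0   0   0   0   0   0   0   0   0   0   0
  1   0   0   0   0   0   0   0   0   0   0   6   6   6   6   6
  2   0   0   0  10  10  10  10  10  10  10  10  10  10  16  16
  3   0   0   0  10  10  10  10  10  10  10  10  10  10  16  16
  4   0   0   0  10  10  10  10  10  10  12  12  12  12  16  16
  5   0   0   0  10  10  10  10  10  10  12  15  15  15  16  16
  6   0   0   0  10  10  10  10  10  10  12  15  15  15  16  16

10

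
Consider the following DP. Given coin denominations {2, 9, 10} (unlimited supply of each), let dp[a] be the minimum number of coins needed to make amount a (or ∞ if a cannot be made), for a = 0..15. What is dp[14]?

 a  0  1  2  3  4  5  6  7  8  9 10 11 12 13 14 15
dp  0  -  1  -  2  -  3  -  4  1  1  2  2  3  3  4
(- denotes ∞ / unreachable)

3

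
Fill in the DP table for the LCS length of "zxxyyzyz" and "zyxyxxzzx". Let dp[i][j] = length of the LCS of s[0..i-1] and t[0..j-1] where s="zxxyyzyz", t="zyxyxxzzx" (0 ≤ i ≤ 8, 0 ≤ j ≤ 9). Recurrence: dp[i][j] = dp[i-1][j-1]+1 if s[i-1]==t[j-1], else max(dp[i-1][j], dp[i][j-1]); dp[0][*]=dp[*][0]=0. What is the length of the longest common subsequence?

5

   ''  z  y  x  y  x  x  z  z  x
''  0  0  0  0  0  0  0  0  0  0
 z  0  1  1  1  1  1  1  1  1  1
 x  0  1  1  2  2  2  2  2  2  2
 x  0  1  1  2  2  3  3  3  3  3
 y  0  1  2  2  3  3  3  3  3  3
 y  0  1  2  2  3  3  3  3  3  3
 z  0  1  2  2  3  3  3  4  4  4
 y  0  1  2  2  3  3  3  4  4  4
 z  0  1  2  2  3  3  3  4  5  5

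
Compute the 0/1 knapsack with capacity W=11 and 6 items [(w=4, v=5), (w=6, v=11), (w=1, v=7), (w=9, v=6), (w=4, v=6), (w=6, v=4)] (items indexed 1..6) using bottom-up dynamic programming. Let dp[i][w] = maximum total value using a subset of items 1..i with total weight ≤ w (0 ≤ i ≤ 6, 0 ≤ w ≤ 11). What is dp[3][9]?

18

i\w   0   1   2   3   4   5   6   7   8   9  10  11
  0   0   0   0   0   0   0   0   0   0   0   0   0
  1   0   0   0   0   5   5   5   5   5   5   5   5
  2   0   0   0   0   5   5  11  11  11  11  16  16
  3   0   7   7   7   7  12  12  18  18  18  18  23
  4   0   7   7   7   7  12  12  18  18  18  18  23
  5   0   7   7   7   7  13  13  18  18  18  18  24
  6   0   7   7   7   7  13  13  18  18  18  18  24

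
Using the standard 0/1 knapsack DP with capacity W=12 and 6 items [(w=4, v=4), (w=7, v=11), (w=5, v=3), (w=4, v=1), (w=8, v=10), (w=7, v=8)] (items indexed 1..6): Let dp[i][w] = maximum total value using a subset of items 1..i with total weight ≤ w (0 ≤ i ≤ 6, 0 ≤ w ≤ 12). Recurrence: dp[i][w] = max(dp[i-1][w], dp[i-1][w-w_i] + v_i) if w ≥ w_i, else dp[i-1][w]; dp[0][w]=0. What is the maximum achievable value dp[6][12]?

i\w   0   1   2   3   4   5   6   7   8   9  10  11  12
  0   0   0   0   0   0   0   0   0   0   0   0   0   0
  1   0   0   0   0   4   4   4   4   4   4   4   4   4
  2   0   0   0   0   4   4   4  11  11  11  11  15  15
  3   0   0   0   0   4   4   4  11  11  11  11  15  15
  4   0   0   0   0   4   4   4  11  11  11  11  15  15
  5   0   0   0   0   4   4   4  11  11  11  11  15  15
  6   0   0   0   0   4   4   4  11  11  11  11  15  15

15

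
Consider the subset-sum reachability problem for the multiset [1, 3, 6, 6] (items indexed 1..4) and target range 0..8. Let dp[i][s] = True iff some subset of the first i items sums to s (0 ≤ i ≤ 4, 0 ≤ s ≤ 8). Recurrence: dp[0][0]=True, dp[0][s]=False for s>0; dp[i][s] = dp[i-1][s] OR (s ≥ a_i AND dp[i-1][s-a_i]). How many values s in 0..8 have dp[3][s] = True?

6

i\s   0   1   2   3   4   5   6   7   8
  0   T   F   F   F   F   F   F   F   F
  1   T   T   F   F   F   F   F   F   F
  2   T   T   F   T   T   F   F   F   F
  3   T   T   F   T   T   F   T   T   F
  4   T   T   F   T   T   F   T   T   F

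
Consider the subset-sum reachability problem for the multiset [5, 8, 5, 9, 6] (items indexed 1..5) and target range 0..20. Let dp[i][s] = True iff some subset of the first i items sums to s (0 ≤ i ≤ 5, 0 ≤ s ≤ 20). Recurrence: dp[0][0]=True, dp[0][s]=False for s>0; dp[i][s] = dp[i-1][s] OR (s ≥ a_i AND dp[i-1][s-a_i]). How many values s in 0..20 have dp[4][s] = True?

10

i\s   0   1   2   3   4   5   6   7   8   9  10  11  12  13  14  15  16  17  18  19  20
  0   T   F   F   F   F   F   F   F   F   F   F   F   F   F   F   F   F   F   F   F   F
  1   T   F   F   F   F   T   F   F   F   F   F   F   F   F   F   F   F   F   F   F   F
  2   T   F   F   F   F   T   F   F   T   F   F   F   F   T   F   F   F   F   F   F   F
  3   T   F   F   F   F   T   F   F   T   F   T   F   F   T   F   F   F   F   T   F   F
  4   T   F   F   F   F   T   F   F   T   T   T   F   F   T   T   F   F   T   T   T   F
  5   T   F   F   F   F   T   T   F   T   T   T   T   F   T   T   T   T   T   T   T   T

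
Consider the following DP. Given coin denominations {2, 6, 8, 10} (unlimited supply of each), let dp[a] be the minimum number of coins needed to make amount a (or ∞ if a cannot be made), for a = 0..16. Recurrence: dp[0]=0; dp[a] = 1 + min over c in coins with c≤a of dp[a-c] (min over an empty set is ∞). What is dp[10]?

1

 a  0  1  2  3  4  5  6  7  8  9 10 11 12 13 14 15 16
dp  0  -  1  -  2  -  1  -  1  -  1  -  2  -  2  -  2
(- denotes ∞ / unreachable)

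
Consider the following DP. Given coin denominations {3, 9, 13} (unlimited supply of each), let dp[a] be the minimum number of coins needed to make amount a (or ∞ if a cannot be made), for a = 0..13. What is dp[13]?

1

 a  0  1  2  3  4  5  6  7  8  9 10 11 12 13
dp  0  -  -  1  -  -  2  -  -  1  -  -  2  1
(- denotes ∞ / unreachable)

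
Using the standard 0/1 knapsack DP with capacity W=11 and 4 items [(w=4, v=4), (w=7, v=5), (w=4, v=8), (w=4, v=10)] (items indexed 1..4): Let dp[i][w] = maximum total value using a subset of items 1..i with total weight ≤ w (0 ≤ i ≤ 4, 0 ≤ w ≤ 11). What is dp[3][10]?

12

i\w   0   1   2   3   4   5   6   7   8   9  10  11
  0   0   0   0   0   0   0   0   0   0   0   0   0
  1   0   0   0   0   4   4   4   4   4   4   4   4
  2   0   0   0   0   4   4   4   5   5   5   5   9
  3   0   0   0   0   8   8   8   8  12  12  12  13
  4   0   0   0   0  10  10  10  10  18  18  18  18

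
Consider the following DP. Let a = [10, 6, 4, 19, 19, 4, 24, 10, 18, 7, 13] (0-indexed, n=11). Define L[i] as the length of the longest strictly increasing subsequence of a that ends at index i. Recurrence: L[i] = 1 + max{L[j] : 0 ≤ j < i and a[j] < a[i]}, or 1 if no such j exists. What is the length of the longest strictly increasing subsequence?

   i    0    1    2    3    4    5    6    7    8    9   10
a[i]   10    6    4   19   19    4   24   10   18    7   13
L[i]    1    1    1    2    2    1    3    2    3    2    3

3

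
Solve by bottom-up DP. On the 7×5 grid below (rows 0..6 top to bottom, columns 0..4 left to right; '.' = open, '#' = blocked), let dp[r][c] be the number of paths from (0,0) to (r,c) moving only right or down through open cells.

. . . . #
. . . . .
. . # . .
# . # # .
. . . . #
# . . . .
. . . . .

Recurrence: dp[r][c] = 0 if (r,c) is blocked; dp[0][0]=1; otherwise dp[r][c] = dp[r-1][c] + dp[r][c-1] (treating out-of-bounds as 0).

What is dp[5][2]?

r\c   0   1   2   3   4
  0   1   1   1   1   0
  1   1   2   3   4   4
  2   1   3   0   4   8
  3   0   3   0   0   8
  4   0   3   3   3   0
  5   0   3   6   9   9
  6   0   3   9  18  27

6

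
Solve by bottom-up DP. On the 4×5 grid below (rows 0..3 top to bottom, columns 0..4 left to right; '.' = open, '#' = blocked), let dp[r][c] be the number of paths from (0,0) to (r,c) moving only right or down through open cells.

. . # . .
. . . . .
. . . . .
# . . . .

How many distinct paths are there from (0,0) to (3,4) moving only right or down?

r\c   0   1   2   3   4
  0   1   1   0   0   0
  1   1   2   2   2   2
  2   1   3   5   7   9
  3   0   3   8  15  24

24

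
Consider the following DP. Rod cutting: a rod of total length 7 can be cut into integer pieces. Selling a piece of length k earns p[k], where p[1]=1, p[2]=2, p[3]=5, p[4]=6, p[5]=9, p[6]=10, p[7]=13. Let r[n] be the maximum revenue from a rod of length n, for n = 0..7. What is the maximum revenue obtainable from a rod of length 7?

13

   n    0    1    2    3    4    5    6    7
r[n]    0    1    2    5    6    9   10   13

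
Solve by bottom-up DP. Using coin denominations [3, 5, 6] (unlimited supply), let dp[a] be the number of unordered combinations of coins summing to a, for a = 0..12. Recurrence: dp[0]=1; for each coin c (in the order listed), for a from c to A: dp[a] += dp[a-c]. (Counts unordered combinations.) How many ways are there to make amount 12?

3

after  coin     0     1     2     3     4     5     6     7     8     9    10    11    12
          3     1     0     0     1     0     0     1     0     0     1     0     0     1
          5     1     0     0     1     0     1     1     0     1     1     1     1     1
          6     1     0     0     1     0     1     2     0     1     2     1     2     3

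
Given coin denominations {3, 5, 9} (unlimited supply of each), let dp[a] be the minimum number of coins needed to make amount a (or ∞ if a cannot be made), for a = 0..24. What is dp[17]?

3

 a  0  1  2  3  4  5  6  7  8  9 10 11 12 13 14 15 16 17 18 19 20 21 22 23 24
dp  0  -  -  1  -  1  2  -  2  1  2  3  2  3  2  3  4  3  2  3  4  3  4  3  4
(- denotes ∞ / unreachable)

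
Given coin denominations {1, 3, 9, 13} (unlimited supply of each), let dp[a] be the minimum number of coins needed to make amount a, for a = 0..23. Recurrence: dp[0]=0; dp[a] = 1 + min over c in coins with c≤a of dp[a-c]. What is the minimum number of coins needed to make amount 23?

 a  0  1  2  3  4  5  6  7  8  9 10 11 12 13 14 15 16 17 18 19 20 21 22 23
dp  0  1  2  1  2  3  2  3  4  1  2  3  2  1  2  3  2  3  2  3  4  3  2  3

3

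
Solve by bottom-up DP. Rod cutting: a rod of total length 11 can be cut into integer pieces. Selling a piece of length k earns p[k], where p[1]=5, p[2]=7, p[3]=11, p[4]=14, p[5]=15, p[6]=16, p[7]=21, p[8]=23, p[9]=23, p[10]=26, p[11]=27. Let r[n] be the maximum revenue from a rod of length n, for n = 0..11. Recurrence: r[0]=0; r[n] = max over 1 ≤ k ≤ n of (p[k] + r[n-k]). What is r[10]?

50

   n    0    1    2    3    4    5    6    7    8    9   10   11
r[n]    0    5   10   15   20   25   30   35   40   45   50   55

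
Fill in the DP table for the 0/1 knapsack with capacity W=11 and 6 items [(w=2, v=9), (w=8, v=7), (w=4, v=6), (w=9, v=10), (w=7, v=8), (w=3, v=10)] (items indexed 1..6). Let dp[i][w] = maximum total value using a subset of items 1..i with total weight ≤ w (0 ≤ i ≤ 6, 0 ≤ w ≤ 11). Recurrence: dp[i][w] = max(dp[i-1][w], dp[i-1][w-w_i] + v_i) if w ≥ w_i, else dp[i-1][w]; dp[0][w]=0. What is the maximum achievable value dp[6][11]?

i\w   0   1   2   3   4   5   6   7   8   9  10  11
  0   0   0   0   0   0   0   0   0   0   0   0   0
  1   0   0   9   9   9   9   9   9   9   9   9   9
  2   0   0   9   9   9   9   9   9   9   9  16  16
  3   0   0   9   9   9   9  15  15  15  15  16  16
  4   0   0   9   9   9   9  15  15  15  15  16  19
  5   0   0   9   9   9   9  15  15  15  17  17  19
  6   0   0   9  10  10  19  19  19  19  25  25  25

25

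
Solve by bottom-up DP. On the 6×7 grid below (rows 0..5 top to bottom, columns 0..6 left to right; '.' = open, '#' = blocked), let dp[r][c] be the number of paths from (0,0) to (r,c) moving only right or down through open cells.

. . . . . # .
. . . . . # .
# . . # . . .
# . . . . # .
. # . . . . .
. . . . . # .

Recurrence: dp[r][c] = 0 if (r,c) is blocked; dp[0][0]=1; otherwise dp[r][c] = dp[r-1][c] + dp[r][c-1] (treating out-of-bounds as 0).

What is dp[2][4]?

5

r\c   0   1   2   3   4   5   6
  0   1   1   1   1   1   0   0
  1   1   2   3   4   5   0   0
  2   0   2   5   0   5   5   5
  3   0   2   7   7  12   0   5
  4   0   0   7  14  26  26  31
  5   0   0   7  21  47   0  31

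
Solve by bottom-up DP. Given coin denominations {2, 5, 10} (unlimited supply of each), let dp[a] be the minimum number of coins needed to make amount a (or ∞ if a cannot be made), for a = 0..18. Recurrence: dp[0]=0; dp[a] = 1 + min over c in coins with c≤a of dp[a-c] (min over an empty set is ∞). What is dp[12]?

2

 a  0  1  2  3  4  5  6  7  8  9 10 11 12 13 14 15 16 17 18
dp  0  -  1  -  2  1  3  2  4  3  1  4  2  5  3  2  4  3  5
(- denotes ∞ / unreachable)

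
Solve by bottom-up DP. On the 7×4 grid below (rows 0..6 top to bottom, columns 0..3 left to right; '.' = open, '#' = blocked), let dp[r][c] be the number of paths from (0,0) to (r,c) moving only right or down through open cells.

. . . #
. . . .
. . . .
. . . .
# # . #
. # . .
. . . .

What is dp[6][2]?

r\c   0   1   2   3
  0   1   1   1   0
  1   1   2   3   3
  2   1   3   6   9
  3   1   4  10  19
  4   0   0  10   0
  5   0   0  10  10
  6   0   0  10  20

10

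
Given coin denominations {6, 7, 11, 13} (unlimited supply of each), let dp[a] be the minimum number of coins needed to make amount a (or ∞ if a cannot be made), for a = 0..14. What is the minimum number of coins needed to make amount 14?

 a  0  1  2  3  4  5  6  7  8  9 10 11 12 13 14
dp  0  -  -  -  -  -  1  1  -  -  -  1  2  1  2
(- denotes ∞ / unreachable)

2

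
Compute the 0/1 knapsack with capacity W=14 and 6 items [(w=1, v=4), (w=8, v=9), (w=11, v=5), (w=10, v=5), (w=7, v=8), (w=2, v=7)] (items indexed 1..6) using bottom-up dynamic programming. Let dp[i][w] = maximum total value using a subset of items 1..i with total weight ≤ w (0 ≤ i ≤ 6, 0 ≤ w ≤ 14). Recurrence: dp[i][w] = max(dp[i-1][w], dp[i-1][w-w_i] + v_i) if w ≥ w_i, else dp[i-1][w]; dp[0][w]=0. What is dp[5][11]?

13

i\w   0   1   2   3   4   5   6   7   8   9  10  11  12  13  14
  0   0   0   0   0   0   0   0   0   0   0   0   0   0   0   0
  1   0   4   4   4   4   4   4   4   4   4   4   4   4   4   4
  2   0   4   4   4   4   4   4   4   9  13  13  13  13  13  13
  3   0   4   4   4   4   4   4   4   9  13  13  13  13  13  13
  4   0   4   4   4   4   4   4   4   9  13  13  13  13  13  13
  5   0   4   4   4   4   4   4   8  12  13  13  13  13  13  13
  6   0   4   7  11  11  11  11  11  12  15  19  20  20  20  20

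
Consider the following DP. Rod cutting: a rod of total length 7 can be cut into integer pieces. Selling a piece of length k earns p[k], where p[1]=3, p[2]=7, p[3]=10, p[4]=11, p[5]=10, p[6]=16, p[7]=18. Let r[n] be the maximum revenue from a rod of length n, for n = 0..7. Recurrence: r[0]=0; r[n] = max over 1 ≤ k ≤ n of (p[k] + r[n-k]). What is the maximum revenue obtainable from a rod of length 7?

   n    0    1    2    3    4    5    6    7
r[n]    0    3    7   10   14   17   21   24

24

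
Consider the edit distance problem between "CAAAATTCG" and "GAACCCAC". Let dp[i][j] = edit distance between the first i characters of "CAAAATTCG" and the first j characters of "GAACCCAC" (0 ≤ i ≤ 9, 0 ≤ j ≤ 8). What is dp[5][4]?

3

   ''  G  A  A  C  C  C  A  C
''  0  1  2  3  4  5  6  7  8
 C  1  1  2  3  3  4  5  6  7
 A  2  2  1  2  3  4  5  5  6
 A  3  3  2  1  2  3  4  5  6
 A  4  4  3  2  2  3  4  4  5
 A  5  5  4  3  3  3  4  4  5
 T  6  6  5  4  4  4  4  5  5
 T  7  7  6  5  5  5  5  5  6
 C  8  8  7  6  5  5  5  6  5
 G  9  8  8  7  6  6  6  6  6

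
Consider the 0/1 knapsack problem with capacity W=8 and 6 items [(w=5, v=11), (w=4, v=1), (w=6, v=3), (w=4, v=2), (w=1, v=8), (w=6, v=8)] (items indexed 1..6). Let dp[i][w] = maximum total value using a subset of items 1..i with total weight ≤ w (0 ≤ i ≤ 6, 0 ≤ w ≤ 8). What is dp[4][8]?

11

i\w   0   1   2   3   4   5   6   7   8
  0   0   0   0   0   0   0   0   0   0
  1   0   0   0   0   0  11  11  11  11
  2   0   0   0   0   1  11  11  11  11
  3   0   0   0   0   1  11  11  11  11
  4   0   0   0   0   2  11  11  11  11
  5   0   8   8   8   8  11  19  19  19
  6   0   8   8   8   8  11  19  19  19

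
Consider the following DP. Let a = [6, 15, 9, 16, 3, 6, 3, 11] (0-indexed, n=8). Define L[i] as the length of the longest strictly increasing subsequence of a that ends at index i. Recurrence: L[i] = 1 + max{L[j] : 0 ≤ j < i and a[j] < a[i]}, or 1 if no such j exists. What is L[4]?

   i    0    1    2    3    4    5    6    7
a[i]    6   15    9   16    3    6    3   11
L[i]    1    2    2    3    1    2    1    3

1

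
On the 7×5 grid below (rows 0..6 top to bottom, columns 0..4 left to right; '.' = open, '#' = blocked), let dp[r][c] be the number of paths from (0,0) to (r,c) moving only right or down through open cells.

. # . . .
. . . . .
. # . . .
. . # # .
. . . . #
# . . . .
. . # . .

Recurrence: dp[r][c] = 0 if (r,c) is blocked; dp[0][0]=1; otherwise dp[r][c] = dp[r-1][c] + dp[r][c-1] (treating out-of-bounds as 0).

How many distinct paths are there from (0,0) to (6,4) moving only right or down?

12

r\c   0   1   2   3   4
  0   1   0   0   0   0
  1   1   1   1   1   1
  2   1   0   1   2   3
  3   1   1   0   0   3
  4   1   2   2   2   0
  5   0   2   4   6   6
  6   0   2   0   6  12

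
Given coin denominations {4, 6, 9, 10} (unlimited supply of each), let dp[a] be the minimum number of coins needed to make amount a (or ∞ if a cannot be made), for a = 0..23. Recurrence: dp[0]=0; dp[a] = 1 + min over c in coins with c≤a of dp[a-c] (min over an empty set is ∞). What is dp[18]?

2

 a  0  1  2  3  4  5  6  7  8  9 10 11 12 13 14 15 16 17 18 19 20 21 22 23
dp  0  -  -  -  1  -  1  -  2  1  1  -  2  2  2  2  2  3  2  2  2  3  3  3
(- denotes ∞ / unreachable)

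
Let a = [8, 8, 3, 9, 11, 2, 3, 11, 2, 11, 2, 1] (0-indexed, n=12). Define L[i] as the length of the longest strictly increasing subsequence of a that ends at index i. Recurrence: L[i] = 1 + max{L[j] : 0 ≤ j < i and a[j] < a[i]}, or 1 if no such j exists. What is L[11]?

1

   i    0    1    2    3    4    5    6    7    8    9   10   11
a[i]    8    8    3    9   11    2    3   11    2   11    2    1
L[i]    1    1    1    2    3    1    2    3    1    3    1    1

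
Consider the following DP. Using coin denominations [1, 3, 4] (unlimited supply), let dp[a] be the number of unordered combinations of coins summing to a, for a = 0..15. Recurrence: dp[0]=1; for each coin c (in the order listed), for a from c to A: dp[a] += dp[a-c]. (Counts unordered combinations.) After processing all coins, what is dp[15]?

15

after  coin     0     1     2     3     4     5     6     7     8     9    10    11    12    13    14    15
          1     1     1     1     1     1     1     1     1     1     1     1     1     1     1     1     1
          3     1     1     1     2     2     2     3     3     3     4     4     4     5     5     5     6
          4     1     1     1     2     3     3     4     5     6     7     8     9    11    12    13    15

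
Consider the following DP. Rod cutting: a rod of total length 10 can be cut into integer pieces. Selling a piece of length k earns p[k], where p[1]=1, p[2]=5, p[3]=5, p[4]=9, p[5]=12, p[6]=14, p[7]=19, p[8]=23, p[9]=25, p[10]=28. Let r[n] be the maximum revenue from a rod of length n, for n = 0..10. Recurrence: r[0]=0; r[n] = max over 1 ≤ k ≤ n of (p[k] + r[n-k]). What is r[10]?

28

   n    0    1    2    3    4    5    6    7    8    9   10
r[n]    0    1    5    6   10   12   15   19   23   25   28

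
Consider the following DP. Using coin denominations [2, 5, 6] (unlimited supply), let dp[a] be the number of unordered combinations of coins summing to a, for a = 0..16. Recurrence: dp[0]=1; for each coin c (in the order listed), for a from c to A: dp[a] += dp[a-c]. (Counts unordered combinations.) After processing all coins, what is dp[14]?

after  coin     0     1     2     3     4     5     6     7     8     9    10    11    12    13    14    15    16
          2     1     0     1     0     1     0     1     0     1     0     1     0     1     0     1     0     1
          5     1     0     1     0     1     1     1     1     1     1     2     1     2     1     2     2     2
          6     1     0     1     0     1     1     2     1     2     1     3     2     4     2     4     3     5

4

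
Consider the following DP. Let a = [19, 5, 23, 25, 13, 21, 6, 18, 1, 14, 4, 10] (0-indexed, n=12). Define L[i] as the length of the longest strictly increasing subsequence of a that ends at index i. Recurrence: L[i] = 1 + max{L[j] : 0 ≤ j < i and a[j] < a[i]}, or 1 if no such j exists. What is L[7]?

   i    0    1    2    3    4    5    6    7    8    9   10   11
a[i]   19    5   23   25   13   21    6   18    1   14    4   10
L[i]    1    1    2    3    2    3    2    3    1    3    2    3

3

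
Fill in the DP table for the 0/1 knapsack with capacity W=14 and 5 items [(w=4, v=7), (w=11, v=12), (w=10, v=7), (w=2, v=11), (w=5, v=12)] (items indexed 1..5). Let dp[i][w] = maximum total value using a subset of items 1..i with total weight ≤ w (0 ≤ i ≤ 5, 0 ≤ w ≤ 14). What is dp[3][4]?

i\w   0   1   2   3   4   5   6   7   8   9  10  11  12  13  14
  0   0   0   0   0   0   0   0   0   0   0   0   0   0   0   0
  1   0   0   0   0   7   7   7   7   7   7   7   7   7   7   7
  2   0   0   0   0   7   7   7   7   7   7   7  12  12  12  12
  3   0   0   0   0   7   7   7   7   7   7   7  12  12  12  14
  4   0   0  11  11  11  11  18  18  18  18  18  18  18  23  23
  5   0   0  11  11  11  12  18  23  23  23  23  30  30  30  30

7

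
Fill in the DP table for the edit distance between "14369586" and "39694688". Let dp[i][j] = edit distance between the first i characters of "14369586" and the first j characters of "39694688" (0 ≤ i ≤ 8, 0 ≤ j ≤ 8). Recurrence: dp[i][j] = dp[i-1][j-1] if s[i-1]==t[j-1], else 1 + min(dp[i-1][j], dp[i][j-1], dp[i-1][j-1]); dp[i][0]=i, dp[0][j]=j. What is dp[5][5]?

   ''  3  9  6  9  4  6  8  8
''  0  1  2  3  4  5  6  7  8
 1  1  1  2  3  4  5  6  7  8
 4  2  2  2  3  4  4  5  6  7
 3  3  2  3  3  4  5  5  6  7
 6  4  3  3  3  4  5  5  6  7
 9  5  4  3  4  3  4  5  6  7
 5  6  5  4  4  4  4  5  6  7
 8  7  6  5  5  5  5  5  5  6
 6  8  7  6  5  6  6  5  6  6

4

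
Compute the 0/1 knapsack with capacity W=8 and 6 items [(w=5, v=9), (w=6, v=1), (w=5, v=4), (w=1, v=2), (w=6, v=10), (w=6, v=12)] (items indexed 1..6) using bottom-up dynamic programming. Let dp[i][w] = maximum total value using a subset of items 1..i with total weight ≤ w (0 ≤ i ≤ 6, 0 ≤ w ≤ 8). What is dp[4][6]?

i\w   0   1   2   3   4   5   6   7   8
  0   0   0   0   0   0   0   0   0   0
  1   0   0   0   0   0   9   9   9   9
  2   0   0   0   0   0   9   9   9   9
  3   0   0   0   0   0   9   9   9   9
  4   0   2   2   2   2   9  11  11  11
  5   0   2   2   2   2   9  11  12  12
  6   0   2   2   2   2   9  12  14  14

11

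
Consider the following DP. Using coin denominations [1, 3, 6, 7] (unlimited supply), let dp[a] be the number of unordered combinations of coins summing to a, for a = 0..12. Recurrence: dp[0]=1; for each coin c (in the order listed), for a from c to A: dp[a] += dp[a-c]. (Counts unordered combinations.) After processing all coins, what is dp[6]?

4

after  coin     0     1     2     3     4     5     6     7     8     9    10    11    12
          1     1     1     1     1     1     1     1     1     1     1     1     1     1
          3     1     1     1     2     2     2     3     3     3     4     4     4     5
          6     1     1     1     2     2     2     4     4     4     6     6     6     9
          7     1     1     1     2     2     2     4     5     5     7     8     8    11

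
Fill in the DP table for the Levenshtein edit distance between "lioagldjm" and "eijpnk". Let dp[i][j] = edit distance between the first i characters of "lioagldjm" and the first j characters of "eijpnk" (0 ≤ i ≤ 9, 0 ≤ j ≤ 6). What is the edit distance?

   ''  e  i  j  p  n  k
''  0  1  2  3  4  5  6
 l  1  1  2  3  4  5  6
 i  2  2  1  2  3  4  5
 o  3  3  2  2  3  4  5
 a  4  4  3  3  3  4  5
 g  5  5  4  4  4  4  5
 l  6  6  5  5  5  5  5
 d  7  7  6  6  6  6  6
 j  8  8  7  6  7  7  7
 m  9  9  8  7  7  8  8

8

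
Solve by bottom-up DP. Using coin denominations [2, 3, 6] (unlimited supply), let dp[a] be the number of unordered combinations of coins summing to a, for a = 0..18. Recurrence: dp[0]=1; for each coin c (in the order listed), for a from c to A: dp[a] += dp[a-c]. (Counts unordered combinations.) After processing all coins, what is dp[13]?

after  coin     0     1     2     3     4     5     6     7     8     9    10    11    12    13    14    15    16    17    18
          2     1     0     1     0     1     0     1     0     1     0     1     0     1     0     1     0     1     0     1
          3     1     0     1     1     1     1     2     1     2     2     2     2     3     2     3     3     3     3     4
          6     1     0     1     1     1     1     3     1     3     3     3     3     6     3     6     6     6     6    10

3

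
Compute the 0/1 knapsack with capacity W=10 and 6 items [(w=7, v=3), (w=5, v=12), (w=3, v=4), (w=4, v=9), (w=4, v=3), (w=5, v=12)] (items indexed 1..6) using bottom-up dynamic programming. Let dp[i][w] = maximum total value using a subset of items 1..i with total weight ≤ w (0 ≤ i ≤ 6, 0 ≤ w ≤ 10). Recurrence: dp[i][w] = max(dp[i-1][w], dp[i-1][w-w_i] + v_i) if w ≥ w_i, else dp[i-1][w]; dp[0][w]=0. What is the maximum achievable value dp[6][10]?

i\w   0   1   2   3   4   5   6   7   8   9  10
  0   0   0   0   0   0   0   0   0   0   0   0
  1   0   0   0   0   0   0   0   3   3   3   3
  2   0   0   0   0   0  12  12  12  12  12  12
  3   0   0   0   4   4  12  12  12  16  16  16
  4   0   0   0   4   9  12  12  13  16  21  21
  5   0   0   0   4   9  12  12  13  16  21  21
  6   0   0   0   4   9  12  12  13  16  21  24

24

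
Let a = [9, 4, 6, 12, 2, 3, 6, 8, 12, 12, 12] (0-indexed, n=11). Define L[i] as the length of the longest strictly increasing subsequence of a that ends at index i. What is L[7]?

4

   i    0    1    2    3    4    5    6    7    8    9   10
a[i]    9    4    6   12    2    3    6    8   12   12   12
L[i]    1    1    2    3    1    2    3    4    5    5    5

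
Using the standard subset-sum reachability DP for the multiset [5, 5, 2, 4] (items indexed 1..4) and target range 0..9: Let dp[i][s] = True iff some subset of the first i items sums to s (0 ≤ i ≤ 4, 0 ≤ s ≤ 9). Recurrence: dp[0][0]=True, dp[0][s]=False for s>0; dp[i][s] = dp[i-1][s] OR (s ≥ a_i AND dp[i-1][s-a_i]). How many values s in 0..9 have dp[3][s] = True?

4

i\s   0   1   2   3   4   5   6   7   8   9
  0   T   F   F   F   F   F   F   F   F   F
  1   T   F   F   F   F   T   F   F   F   F
  2   T   F   F   F   F   T   F   F   F   F
  3   T   F   T   F   F   T   F   T   F   F
  4   T   F   T   F   T   T   T   T   F   T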